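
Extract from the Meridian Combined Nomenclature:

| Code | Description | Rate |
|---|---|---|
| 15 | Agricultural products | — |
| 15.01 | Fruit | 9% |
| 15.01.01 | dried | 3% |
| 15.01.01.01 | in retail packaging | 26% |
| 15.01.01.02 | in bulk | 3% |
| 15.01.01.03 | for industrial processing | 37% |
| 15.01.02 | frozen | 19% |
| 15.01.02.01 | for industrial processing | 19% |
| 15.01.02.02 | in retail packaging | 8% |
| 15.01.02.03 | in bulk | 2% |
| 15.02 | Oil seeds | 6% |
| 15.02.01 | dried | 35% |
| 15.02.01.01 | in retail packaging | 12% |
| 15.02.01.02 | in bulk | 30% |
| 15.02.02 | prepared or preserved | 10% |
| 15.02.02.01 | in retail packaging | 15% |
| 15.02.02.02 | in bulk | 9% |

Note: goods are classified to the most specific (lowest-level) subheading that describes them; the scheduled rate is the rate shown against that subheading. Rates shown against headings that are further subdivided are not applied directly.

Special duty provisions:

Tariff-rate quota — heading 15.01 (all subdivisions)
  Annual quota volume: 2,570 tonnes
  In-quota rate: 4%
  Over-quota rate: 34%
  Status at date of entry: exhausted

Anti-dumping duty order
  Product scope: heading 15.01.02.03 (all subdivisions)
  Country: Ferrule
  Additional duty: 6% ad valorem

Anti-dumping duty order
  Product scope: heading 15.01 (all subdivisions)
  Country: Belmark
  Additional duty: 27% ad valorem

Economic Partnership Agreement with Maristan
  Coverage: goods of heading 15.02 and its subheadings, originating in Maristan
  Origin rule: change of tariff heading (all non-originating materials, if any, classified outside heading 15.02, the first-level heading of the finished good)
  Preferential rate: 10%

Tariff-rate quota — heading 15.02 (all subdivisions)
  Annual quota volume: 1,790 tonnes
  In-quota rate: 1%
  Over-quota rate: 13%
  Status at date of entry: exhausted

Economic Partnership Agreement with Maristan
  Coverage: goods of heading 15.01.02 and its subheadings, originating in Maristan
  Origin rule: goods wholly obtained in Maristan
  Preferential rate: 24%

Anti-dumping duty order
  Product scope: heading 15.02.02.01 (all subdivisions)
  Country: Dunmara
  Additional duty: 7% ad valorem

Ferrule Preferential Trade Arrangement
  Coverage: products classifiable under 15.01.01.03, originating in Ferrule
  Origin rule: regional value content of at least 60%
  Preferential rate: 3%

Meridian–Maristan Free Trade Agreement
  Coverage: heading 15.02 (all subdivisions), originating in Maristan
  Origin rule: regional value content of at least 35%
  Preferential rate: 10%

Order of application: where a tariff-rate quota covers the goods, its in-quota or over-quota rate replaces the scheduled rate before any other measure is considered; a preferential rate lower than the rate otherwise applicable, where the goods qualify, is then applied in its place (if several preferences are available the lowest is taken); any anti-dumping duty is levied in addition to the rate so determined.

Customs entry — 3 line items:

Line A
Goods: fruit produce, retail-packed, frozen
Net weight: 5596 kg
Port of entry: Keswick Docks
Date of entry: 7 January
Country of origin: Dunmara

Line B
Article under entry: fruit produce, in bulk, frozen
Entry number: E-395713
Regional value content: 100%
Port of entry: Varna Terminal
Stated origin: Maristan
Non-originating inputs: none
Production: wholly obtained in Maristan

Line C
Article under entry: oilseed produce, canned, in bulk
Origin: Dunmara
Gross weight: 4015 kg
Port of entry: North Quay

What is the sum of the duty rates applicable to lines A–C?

Line A: fruit → 15.01; frozen → 15.01.02; retail-packed → 15.01.02.02. Scheduled 8%. quota on 15.01 exhausted → over-quota 34%. → 34%.
Line B: fruit → 15.01; frozen → 15.01.02; in bulk → 15.01.02.03. Scheduled 2%. quota on 15.01 exhausted → over-quota 34%; Maristan agreement on 15.02: 15.01.02.03 not covered; Maristan agreement on 15.01.02: wholly obtained → 24% available; Maristan agreement on 15.02: 15.01.02.03 not covered; preferential 24%. → 24%.
Line C: oilseed → 15.02; canned → 15.02.02; in bulk → 15.02.02.02. Scheduled 9%. quota on 15.02 exhausted → over-quota 13%. → 13%.
Sum: 34% + 24% + 13% = 71%.

71%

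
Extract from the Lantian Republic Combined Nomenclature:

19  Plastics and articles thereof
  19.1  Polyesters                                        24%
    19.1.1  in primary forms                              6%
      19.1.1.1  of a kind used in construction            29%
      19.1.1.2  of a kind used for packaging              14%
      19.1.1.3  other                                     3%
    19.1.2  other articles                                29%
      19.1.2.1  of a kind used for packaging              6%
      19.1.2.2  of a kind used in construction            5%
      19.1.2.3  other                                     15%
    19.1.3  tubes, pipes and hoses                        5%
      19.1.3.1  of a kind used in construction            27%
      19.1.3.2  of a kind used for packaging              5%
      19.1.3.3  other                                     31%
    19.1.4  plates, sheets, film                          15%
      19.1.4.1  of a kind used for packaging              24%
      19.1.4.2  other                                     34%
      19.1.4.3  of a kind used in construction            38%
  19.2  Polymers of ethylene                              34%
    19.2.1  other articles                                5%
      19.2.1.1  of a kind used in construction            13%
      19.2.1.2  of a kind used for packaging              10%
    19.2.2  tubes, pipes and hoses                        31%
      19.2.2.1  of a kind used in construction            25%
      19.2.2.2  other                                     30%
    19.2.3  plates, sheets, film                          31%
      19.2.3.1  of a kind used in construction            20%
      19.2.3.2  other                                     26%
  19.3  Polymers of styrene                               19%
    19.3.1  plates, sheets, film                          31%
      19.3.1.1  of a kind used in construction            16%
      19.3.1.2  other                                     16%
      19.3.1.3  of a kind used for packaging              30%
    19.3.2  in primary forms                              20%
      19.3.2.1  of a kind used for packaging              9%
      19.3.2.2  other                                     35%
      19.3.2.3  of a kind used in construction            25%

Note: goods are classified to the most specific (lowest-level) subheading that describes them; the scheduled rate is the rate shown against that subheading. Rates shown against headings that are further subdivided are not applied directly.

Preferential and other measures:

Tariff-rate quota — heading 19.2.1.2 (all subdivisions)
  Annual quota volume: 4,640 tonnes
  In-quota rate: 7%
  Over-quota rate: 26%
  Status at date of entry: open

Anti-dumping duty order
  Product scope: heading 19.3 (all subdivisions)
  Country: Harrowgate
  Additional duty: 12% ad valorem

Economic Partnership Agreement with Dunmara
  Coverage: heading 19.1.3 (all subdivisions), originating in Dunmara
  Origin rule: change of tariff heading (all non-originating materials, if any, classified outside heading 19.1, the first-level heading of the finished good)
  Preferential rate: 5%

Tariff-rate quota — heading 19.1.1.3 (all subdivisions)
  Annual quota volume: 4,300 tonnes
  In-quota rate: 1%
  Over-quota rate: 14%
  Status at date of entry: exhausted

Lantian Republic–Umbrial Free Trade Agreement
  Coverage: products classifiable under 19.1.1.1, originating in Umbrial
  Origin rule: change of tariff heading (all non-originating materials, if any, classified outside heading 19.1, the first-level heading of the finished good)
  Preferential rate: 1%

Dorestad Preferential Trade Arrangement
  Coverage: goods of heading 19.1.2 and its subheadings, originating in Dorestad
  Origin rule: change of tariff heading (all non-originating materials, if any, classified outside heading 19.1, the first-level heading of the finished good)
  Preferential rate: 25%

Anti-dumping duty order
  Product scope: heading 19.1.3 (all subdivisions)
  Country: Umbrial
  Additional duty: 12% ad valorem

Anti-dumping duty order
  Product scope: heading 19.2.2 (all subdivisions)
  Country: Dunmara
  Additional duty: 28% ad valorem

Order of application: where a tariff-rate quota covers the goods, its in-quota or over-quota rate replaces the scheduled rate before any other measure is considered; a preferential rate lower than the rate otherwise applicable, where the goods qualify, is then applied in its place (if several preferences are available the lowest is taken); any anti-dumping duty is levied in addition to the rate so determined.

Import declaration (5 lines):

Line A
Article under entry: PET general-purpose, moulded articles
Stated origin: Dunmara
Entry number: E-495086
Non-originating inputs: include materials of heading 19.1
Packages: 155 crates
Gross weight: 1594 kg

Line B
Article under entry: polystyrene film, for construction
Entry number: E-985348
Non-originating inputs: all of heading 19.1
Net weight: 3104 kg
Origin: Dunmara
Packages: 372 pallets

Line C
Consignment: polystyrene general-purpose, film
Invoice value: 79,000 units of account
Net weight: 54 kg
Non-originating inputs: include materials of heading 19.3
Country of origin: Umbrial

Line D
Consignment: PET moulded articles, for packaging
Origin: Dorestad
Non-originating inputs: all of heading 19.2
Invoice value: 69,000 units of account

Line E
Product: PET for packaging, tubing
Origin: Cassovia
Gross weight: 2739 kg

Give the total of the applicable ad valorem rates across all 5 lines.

58%

Line A: PET → 19.1; moulded articles → 19.1.2; general-purpose → 19.1.2.3. Scheduled 15%. Dunmara agreement on 19.1.3: 19.1.2.3 not covered. → 15%.
Line B: polystyrene → 19.3; film → 19.3.1; for construction → 19.3.1.1. Scheduled 16%. Dunmara agreement on 19.1.3: 19.3.1.1 not covered. → 16%.
Line C: polystyrene → 19.3; film → 19.3.1; general-purpose → 19.3.1.2. Scheduled 16%. Umbrial agreement on 19.1.1.1: 19.3.1.2 not covered. → 16%.
Line D: PET → 19.1; moulded articles → 19.1.2; for packaging → 19.1.2.1. Scheduled 6%. Dorestad agreement on 19.1.2: CTH met → 25% available; preference 25% not lower than 6% → no reduction. → 6%.
Line E: PET → 19.1; tubing → 19.1.3; for packaging → 19.1.3.2. Scheduled 5%. No special measure applies. → 5%.
Sum: 15% + 16% + 16% + 6% + 5% = 58%.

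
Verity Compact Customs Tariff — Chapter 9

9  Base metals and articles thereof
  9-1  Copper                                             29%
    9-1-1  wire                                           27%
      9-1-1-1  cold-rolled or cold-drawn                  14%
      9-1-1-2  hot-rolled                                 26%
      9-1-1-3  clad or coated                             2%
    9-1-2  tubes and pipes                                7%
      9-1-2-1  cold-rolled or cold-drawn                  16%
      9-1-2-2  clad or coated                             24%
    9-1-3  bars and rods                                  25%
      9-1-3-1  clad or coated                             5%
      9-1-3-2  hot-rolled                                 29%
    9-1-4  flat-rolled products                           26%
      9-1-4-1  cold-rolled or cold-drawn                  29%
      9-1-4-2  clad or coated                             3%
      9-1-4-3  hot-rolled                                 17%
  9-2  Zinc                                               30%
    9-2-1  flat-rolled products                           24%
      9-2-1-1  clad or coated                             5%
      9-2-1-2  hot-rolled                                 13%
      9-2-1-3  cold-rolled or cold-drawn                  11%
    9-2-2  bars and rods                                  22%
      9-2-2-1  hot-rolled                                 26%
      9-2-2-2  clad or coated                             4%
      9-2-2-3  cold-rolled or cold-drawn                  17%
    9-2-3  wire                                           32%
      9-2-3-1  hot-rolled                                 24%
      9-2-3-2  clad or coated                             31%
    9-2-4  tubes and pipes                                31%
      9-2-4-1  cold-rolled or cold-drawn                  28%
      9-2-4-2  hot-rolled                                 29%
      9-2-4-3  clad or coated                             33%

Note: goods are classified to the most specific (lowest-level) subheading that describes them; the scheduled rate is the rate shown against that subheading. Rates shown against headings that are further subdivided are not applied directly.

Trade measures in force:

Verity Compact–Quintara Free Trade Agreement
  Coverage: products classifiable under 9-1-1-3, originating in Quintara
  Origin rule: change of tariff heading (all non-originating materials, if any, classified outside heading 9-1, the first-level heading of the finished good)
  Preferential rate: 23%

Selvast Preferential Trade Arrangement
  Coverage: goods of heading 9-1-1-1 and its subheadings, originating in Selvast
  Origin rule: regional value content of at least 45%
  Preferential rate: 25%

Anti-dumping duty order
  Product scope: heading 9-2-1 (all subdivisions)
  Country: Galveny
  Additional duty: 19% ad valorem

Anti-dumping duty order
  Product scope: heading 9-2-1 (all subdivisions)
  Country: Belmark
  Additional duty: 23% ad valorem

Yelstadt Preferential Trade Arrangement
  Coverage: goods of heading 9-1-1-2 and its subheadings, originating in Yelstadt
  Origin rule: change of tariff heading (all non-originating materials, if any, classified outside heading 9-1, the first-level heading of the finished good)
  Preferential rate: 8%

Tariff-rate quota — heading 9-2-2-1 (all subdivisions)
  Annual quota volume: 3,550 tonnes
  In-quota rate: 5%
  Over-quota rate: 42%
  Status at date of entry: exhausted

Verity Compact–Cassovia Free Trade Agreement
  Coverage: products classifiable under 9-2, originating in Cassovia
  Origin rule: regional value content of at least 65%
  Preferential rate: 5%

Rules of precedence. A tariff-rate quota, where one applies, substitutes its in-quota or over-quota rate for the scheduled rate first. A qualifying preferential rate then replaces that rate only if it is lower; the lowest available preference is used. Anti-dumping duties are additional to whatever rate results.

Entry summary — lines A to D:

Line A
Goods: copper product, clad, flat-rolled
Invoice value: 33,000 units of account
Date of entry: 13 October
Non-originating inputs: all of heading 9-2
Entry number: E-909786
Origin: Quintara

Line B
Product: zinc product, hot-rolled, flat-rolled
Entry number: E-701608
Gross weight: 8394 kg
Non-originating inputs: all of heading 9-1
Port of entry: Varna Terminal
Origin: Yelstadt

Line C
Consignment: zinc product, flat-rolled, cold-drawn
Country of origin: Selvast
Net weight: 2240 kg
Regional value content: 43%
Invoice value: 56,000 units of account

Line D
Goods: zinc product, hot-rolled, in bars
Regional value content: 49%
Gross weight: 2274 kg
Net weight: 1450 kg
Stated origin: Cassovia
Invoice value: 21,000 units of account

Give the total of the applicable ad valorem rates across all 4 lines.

Line A: copper → 9-1; flat-rolled → 9-1-4; clad → 9-1-4-2. Scheduled 3%. Quintara agreement on 9-1-1-3: 9-1-4-2 not covered. → 3%.
Line B: zinc → 9-2; flat-rolled → 9-2-1; hot-rolled → 9-2-1-2. Scheduled 13%. Yelstadt agreement on 9-1-1-2: 9-2-1-2 not covered. → 13%.
Line C: zinc → 9-2; flat-rolled → 9-2-1; cold-drawn → 9-2-1-3. Scheduled 11%. Selvast agreement on 9-1-1-1: 9-2-1-3 not covered. → 11%.
Line D: zinc → 9-2; in bars → 9-2-2; hot-rolled → 9-2-2-1. Scheduled 26%. quota on 9-2-2-1 exhausted → over-quota 42%; Cassovia agreement on 9-2: RVC < 65%. → 42%.
Sum: 3% + 13% + 11% + 42% = 69%.

69%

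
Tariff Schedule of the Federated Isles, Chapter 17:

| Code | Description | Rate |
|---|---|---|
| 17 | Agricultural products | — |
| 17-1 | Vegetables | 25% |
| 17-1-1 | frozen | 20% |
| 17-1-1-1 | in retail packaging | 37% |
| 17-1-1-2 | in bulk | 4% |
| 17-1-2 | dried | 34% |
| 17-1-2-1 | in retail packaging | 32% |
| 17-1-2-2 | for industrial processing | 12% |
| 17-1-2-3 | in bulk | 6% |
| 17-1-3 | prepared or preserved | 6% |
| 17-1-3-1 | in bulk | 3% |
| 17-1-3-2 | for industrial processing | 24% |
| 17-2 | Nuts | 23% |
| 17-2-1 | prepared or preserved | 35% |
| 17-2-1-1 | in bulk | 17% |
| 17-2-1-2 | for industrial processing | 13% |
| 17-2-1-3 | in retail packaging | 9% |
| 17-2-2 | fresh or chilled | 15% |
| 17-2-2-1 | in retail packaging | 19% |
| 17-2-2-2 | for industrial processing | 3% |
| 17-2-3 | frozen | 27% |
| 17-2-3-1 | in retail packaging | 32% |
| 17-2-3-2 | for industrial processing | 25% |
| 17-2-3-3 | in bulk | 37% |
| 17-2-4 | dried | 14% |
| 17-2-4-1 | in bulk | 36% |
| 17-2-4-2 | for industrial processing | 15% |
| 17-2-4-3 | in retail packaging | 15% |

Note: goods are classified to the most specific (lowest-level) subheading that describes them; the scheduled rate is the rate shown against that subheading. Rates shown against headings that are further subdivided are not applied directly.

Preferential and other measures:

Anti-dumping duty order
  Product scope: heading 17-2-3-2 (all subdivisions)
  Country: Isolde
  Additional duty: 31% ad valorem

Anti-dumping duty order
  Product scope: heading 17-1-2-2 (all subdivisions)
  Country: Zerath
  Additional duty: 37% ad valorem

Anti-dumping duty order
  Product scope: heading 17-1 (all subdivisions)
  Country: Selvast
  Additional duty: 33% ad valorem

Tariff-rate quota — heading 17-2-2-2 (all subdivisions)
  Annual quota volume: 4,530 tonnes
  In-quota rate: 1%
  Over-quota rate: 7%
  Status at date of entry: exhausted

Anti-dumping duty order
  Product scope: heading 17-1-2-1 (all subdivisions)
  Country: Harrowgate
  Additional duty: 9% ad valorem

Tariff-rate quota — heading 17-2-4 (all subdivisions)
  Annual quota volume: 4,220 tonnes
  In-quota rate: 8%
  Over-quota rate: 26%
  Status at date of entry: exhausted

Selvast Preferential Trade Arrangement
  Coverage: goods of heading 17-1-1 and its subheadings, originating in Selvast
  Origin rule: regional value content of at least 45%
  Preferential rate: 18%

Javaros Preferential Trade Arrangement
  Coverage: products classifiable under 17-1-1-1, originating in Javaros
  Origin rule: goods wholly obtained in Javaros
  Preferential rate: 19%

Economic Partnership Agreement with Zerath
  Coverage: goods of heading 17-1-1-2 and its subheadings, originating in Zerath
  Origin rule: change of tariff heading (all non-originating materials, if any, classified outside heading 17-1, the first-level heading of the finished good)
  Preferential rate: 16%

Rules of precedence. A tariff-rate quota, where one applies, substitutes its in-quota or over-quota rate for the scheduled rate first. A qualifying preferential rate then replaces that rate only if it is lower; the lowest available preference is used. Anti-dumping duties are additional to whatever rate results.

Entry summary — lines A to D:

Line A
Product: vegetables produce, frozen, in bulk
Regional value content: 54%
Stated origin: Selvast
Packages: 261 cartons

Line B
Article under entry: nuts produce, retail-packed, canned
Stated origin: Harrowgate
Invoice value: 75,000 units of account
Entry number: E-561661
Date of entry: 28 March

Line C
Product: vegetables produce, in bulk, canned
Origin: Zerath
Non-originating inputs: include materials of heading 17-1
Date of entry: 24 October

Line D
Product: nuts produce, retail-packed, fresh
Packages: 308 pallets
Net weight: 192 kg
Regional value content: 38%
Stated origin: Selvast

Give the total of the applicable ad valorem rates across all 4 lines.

Line A: vegetables → 17-1; frozen → 17-1-1; in bulk → 17-1-1-2. Scheduled 4%. Selvast agreement on 17-1-1: RVC ≥ 45% → 18% available; preference 18% not lower than 4% → no reduction; anti-dumping (Selvast, 17-1): +33%; total 4% + 33% = 37%. → 37%.
Line B: nuts → 17-2; canned → 17-2-1; retail-packed → 17-2-1-3. Scheduled 9%. No special measure applies. → 9%.
Line C: vegetables → 17-1; canned → 17-1-3; in bulk → 17-1-3-1. Scheduled 3%. Zerath agreement on 17-1-1-2: 17-1-3-1 not covered. → 3%.
Line D: nuts → 17-2; fresh → 17-2-2; retail-packed → 17-2-2-1. Scheduled 19%. Selvast agreement on 17-1-1: 17-2-2-1 not covered. → 19%.
Sum: 37% + 9% + 3% + 19% = 68%.

68%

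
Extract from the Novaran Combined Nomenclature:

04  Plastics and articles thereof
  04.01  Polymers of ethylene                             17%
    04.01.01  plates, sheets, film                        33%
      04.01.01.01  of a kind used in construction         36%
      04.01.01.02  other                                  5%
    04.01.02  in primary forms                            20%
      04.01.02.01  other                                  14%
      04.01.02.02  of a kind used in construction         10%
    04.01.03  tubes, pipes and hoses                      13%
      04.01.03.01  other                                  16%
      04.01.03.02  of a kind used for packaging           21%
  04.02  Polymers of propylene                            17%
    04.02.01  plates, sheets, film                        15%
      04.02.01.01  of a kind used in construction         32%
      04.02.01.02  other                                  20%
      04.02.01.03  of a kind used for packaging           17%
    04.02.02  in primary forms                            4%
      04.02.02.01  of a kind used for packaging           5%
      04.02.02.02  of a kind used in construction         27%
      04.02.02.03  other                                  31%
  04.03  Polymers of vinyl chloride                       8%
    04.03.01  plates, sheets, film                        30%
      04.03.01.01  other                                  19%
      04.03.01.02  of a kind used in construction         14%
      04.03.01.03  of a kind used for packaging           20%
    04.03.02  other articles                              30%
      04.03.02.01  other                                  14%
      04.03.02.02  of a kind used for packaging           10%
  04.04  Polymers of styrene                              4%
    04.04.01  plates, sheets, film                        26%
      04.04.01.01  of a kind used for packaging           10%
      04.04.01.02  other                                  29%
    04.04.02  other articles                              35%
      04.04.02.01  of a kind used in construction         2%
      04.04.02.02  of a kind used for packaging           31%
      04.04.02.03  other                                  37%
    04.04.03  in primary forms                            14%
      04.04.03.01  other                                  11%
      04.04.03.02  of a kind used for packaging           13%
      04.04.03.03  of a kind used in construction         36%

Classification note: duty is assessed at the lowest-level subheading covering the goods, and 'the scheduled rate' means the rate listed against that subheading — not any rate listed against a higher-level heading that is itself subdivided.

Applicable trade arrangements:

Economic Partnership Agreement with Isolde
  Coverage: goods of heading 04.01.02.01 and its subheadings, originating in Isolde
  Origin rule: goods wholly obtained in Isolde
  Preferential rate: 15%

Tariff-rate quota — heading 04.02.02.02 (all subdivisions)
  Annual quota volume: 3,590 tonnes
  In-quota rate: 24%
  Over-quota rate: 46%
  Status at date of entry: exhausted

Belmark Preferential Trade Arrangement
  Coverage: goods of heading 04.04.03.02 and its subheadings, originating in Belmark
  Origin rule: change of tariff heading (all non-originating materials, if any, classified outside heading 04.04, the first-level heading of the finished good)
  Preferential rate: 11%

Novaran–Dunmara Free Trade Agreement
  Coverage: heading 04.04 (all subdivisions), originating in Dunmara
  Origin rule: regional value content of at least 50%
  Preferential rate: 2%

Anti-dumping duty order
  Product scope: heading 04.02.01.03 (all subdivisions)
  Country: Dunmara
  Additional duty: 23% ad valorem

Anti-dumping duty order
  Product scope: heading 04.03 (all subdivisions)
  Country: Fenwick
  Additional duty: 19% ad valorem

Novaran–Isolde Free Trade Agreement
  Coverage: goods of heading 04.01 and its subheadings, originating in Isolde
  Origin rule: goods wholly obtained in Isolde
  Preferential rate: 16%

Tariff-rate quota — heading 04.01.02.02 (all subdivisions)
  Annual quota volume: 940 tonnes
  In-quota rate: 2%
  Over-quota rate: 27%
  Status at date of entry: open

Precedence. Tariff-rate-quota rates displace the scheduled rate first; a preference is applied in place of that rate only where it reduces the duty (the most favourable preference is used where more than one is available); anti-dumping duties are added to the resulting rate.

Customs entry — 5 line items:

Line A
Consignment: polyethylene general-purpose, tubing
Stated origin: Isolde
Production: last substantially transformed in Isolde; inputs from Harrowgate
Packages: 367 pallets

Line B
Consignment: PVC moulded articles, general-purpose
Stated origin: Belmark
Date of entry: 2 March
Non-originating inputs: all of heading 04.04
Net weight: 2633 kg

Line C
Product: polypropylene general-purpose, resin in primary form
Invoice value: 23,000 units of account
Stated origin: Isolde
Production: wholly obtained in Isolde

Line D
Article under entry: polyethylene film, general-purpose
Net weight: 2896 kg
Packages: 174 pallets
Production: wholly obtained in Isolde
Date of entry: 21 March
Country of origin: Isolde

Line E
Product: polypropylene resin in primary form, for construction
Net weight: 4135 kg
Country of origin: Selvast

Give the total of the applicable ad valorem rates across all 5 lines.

112%

Line A: polyethylene → 04.01; tubing → 04.01.03; general-purpose → 04.01.03.01. Scheduled 16%. Isolde agreement on 04.01.02.01: 04.01.03.01 not covered; Isolde agreement on 04.01: not wholly obtained. → 16%.
Line B: PVC → 04.03; moulded articles → 04.03.02; general-purpose → 04.03.02.01. Scheduled 14%. Belmark agreement on 04.04.03.02: 04.03.02.01 not covered. → 14%.
Line C: polypropylene → 04.02; resin in primary form → 04.02.02; general-purpose → 04.02.02.03. Scheduled 31%. Isolde agreement on 04.01.02.01: 04.02.02.03 not covered; Isolde agreement on 04.01: 04.02.02.03 not covered. → 31%.
Line D: polyethylene → 04.01; film → 04.01.01; general-purpose → 04.01.01.02. Scheduled 5%. Isolde agreement on 04.01.02.01: 04.01.01.02 not covered; Isolde agreement on 04.01: wholly obtained → 16% available; preference 16% not lower than 5% → no reduction. → 5%.
Line E: polypropylene → 04.02; resin in primary form → 04.02.02; for construction → 04.02.02.02. Scheduled 27%. quota on 04.02.02.02 exhausted → over-quota 46%. → 46%.
Sum: 16% + 14% + 31% + 5% + 46% = 112%.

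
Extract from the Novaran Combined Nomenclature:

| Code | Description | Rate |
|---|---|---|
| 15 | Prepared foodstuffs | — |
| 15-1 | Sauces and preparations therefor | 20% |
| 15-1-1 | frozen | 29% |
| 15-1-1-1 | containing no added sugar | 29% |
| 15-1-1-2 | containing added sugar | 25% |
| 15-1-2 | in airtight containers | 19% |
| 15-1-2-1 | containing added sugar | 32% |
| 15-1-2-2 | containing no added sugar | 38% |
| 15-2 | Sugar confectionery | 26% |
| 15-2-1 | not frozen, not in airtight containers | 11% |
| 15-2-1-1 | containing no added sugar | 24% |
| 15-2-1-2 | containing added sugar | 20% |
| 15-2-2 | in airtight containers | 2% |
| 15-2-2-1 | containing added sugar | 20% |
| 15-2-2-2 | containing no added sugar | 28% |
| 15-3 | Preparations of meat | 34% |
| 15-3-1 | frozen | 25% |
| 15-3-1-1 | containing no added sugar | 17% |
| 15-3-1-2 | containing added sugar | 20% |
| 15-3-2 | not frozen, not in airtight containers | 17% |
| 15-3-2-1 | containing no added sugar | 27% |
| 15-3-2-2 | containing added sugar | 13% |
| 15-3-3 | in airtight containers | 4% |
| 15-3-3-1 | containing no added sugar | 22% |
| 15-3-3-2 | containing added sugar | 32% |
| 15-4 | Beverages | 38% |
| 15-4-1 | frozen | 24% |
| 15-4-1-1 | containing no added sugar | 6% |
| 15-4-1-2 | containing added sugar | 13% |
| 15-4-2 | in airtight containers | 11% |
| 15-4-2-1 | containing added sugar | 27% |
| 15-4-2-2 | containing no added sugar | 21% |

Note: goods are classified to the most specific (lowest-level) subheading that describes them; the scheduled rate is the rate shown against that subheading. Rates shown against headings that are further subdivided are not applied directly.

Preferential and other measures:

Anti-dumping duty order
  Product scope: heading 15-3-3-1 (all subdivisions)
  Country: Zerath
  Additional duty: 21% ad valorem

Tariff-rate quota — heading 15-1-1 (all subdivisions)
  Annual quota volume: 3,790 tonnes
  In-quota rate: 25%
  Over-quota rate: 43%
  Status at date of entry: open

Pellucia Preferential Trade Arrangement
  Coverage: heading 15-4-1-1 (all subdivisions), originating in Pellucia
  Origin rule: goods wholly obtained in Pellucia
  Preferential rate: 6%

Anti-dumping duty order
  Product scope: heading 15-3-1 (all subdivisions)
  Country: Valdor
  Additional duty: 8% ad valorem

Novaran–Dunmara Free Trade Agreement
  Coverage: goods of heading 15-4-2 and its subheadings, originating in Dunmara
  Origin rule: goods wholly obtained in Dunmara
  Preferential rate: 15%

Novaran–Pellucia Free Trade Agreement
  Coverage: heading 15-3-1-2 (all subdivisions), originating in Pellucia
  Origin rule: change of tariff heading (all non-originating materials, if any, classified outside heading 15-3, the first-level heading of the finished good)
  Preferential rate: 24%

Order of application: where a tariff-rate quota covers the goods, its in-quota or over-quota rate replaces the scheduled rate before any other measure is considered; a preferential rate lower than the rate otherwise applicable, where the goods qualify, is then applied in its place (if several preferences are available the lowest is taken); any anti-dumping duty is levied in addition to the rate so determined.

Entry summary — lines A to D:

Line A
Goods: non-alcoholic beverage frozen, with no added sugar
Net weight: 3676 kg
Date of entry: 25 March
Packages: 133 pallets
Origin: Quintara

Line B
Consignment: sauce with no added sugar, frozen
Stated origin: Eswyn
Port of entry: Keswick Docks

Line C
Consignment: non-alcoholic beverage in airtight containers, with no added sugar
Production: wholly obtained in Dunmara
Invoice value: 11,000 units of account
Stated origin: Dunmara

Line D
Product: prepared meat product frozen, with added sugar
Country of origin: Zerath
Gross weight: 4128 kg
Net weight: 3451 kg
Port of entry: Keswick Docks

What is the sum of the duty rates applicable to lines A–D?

Line A: non-alcoholic beverage → 15-4; frozen → 15-4-1; with no added sugar → 15-4-1-1. Scheduled 6%. No special measure applies. → 6%.
Line B: sauce → 15-1; frozen → 15-1-1; with no added sugar → 15-1-1-1. Scheduled 29%. quota on 15-1-1 open → in-quota 25%. → 25%.
Line C: non-alcoholic beverage → 15-4; in airtight containers → 15-4-2; with no added sugar → 15-4-2-2. Scheduled 21%. Dunmara agreement on 15-4-2: wholly obtained → 15% available; preferential 15%. → 15%.
Line D: prepared meat product → 15-3; frozen → 15-3-1; with added sugar → 15-3-1-2. Scheduled 20%. No special measure applies. → 20%.
Sum: 6% + 25% + 15% + 20% = 66%.

66%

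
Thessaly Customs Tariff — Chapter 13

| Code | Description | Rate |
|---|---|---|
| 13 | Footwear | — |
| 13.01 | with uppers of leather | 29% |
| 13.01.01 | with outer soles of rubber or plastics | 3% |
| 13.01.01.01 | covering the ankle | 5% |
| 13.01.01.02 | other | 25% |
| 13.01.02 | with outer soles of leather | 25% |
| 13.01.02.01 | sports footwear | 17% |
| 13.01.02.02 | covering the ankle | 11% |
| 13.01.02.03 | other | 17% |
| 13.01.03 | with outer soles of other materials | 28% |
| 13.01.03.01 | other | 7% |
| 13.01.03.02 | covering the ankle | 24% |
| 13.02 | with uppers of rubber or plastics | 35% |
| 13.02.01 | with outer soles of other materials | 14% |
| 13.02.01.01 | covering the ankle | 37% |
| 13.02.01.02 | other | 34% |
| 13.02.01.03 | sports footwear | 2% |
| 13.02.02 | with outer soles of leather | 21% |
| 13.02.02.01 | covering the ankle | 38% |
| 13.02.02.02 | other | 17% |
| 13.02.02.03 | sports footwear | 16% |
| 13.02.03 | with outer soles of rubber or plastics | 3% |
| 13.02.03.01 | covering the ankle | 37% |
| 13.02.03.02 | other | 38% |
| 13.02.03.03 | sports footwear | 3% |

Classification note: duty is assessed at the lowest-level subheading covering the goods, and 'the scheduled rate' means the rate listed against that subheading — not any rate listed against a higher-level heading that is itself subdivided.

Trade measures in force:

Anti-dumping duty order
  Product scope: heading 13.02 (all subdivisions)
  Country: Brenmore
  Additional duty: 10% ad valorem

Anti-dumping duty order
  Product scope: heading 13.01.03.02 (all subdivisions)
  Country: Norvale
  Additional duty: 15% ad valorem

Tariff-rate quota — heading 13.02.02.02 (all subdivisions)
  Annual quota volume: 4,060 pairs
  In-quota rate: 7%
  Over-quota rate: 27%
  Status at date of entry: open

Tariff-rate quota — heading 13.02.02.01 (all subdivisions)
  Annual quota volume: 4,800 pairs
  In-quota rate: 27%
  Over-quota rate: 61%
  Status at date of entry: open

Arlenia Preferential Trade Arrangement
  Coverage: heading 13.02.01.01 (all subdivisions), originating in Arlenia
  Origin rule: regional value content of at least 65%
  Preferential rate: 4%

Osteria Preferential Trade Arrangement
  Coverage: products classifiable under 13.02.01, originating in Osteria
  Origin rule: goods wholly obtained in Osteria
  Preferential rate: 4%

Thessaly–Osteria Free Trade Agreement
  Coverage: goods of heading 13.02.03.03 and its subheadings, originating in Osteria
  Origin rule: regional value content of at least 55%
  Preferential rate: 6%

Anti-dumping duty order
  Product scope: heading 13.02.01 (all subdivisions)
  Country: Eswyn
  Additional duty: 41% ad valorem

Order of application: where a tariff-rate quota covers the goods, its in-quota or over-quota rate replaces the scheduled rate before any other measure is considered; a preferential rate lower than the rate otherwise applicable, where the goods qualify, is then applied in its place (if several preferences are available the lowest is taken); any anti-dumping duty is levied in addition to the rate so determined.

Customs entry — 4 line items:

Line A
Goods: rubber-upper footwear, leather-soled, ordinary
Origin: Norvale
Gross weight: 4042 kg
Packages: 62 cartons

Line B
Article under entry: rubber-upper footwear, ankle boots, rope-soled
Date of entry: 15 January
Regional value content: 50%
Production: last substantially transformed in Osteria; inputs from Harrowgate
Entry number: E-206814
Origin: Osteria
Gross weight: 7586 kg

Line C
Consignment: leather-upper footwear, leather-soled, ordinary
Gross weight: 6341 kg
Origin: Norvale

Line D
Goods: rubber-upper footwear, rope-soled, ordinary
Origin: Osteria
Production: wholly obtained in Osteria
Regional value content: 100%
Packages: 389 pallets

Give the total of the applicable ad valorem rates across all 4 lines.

Line A: rubber-upper → 13.02; leather-soled → 13.02.02; ordinary → 13.02.02.02. Scheduled 17%. quota on 13.02.02.02 open → in-quota 7%. → 7%.
Line B: rubber-upper → 13.02; rope-soled → 13.02.01; ankle boots → 13.02.01.01. Scheduled 37%. Osteria agreement on 13.02.01: not wholly obtained; Osteria agreement on 13.02.03.03: 13.02.01.01 not covered. → 37%.
Line C: leather-upper → 13.01; leather-soled → 13.01.02; ordinary → 13.01.02.03. Scheduled 17%. No special measure applies. → 17%.
Line D: rubber-upper → 13.02; rope-soled → 13.02.01; ordinary → 13.02.01.02. Scheduled 34%. Osteria agreement on 13.02.01: wholly obtained → 4% available; Osteria agreement on 13.02.03.03: 13.02.01.02 not covered; preferential 4%. → 4%.
Sum: 7% + 37% + 17% + 4% = 65%.

65%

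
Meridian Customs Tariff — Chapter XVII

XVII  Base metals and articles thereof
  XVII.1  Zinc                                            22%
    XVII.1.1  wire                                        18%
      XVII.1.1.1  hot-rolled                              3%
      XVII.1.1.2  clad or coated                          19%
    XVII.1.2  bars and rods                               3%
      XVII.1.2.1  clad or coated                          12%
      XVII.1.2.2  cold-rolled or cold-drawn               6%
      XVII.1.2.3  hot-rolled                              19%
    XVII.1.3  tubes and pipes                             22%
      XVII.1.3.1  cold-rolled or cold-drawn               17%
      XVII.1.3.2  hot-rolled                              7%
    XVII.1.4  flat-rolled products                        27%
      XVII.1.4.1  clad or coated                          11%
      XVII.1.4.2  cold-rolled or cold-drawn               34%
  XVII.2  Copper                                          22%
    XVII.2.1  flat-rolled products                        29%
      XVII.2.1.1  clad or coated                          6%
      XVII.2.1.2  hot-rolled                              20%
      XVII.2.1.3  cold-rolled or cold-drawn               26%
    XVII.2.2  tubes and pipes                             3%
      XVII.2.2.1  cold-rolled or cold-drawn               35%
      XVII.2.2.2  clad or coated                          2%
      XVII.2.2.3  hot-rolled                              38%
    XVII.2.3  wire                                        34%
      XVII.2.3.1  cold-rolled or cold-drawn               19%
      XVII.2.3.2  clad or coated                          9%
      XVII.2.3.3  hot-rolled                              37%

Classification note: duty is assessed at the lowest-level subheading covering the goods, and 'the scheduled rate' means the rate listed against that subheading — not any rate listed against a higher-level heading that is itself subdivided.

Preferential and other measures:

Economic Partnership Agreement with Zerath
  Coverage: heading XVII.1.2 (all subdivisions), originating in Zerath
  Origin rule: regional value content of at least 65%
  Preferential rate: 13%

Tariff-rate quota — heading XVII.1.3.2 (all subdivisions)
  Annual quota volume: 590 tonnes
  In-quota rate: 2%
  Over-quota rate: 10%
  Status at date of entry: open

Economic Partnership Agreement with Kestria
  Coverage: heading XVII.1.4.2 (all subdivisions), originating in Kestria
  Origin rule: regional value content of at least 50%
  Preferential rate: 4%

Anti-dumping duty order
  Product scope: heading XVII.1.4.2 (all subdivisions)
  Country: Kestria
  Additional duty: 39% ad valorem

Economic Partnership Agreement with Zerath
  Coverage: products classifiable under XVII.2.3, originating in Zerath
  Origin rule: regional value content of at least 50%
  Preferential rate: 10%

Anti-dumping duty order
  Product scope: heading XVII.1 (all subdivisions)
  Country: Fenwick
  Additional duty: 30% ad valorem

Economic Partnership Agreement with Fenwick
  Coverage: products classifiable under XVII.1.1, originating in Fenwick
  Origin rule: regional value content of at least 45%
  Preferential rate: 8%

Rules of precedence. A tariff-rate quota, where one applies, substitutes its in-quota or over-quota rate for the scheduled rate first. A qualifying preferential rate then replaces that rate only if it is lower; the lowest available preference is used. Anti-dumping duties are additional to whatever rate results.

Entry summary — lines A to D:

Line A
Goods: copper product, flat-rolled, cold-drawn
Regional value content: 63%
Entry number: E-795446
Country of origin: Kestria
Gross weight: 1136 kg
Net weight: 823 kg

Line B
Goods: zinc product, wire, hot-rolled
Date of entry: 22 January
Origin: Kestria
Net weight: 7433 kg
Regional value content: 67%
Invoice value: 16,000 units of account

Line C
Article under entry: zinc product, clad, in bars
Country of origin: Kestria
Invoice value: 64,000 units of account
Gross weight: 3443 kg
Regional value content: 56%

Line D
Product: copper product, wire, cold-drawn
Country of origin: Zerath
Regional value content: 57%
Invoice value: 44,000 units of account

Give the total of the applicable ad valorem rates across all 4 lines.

51%

Line A: copper → XVII.2; flat-rolled → XVII.2.1; cold-drawn → XVII.2.1.3. Scheduled 26%. Kestria agreement on XVII.1.4.2: XVII.2.1.3 not covered. → 26%.
Line B: zinc → XVII.1; wire → XVII.1.1; hot-rolled → XVII.1.1.1. Scheduled 3%. Kestria agreement on XVII.1.4.2: XVII.1.1.1 not covered. → 3%.
Line C: zinc → XVII.1; in bars → XVII.1.2; clad → XVII.1.2.1. Scheduled 12%. Kestria agreement on XVII.1.4.2: XVII.1.2.1 not covered. → 12%.
Line D: copper → XVII.2; wire → XVII.2.3; cold-drawn → XVII.2.3.1. Scheduled 19%. Zerath agreement on XVII.1.2: XVII.2.3.1 not covered; Zerath agreement on XVII.2.3: RVC ≥ 50% → 10% available; preferential 10%. → 10%.
Sum: 26% + 3% + 12% + 10% = 51%.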